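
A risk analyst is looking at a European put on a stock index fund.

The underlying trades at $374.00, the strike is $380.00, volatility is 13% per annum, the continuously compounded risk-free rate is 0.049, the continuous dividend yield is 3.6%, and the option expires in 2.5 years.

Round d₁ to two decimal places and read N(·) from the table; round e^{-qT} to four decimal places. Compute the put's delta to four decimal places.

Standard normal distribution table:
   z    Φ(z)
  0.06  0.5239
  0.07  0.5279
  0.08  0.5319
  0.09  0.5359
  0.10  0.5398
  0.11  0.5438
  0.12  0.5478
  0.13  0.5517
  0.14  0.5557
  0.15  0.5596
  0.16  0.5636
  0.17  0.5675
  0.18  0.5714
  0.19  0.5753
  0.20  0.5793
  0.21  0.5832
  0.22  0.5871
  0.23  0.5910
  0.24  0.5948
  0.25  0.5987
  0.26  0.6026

-0.3917

σ√T = 0.13·√2.5 = 0.2055
d₁ = [ln(374/380) + (0.049 − 0.036 + ½·0.13²)·2.5] / (σ√T) = (-0.0159 + 0.0536) / 0.2055 = 0.1835 → 0.18
N(d₁) = N(0.18) = 0.5714
Δ_put = exp(−qT)·(N(d₁) − 1) = 0.9139·(0.5714 − 1) = -0.3917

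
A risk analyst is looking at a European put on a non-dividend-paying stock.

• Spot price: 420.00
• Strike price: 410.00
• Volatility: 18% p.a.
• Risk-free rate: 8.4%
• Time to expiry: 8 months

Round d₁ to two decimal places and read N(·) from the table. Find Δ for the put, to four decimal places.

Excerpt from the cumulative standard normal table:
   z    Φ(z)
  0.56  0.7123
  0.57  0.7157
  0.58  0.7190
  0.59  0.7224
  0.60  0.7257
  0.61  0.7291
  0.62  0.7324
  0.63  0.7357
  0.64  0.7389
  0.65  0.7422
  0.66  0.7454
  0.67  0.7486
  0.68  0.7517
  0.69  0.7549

σ√T = 0.18 × 0.8165 = 0.1470
d₁ = [ln(420/410) + (0.084 + ½·0.18²)·0.6667] / (σ√T) = (0.0241 + 0.0668) / 0.1470 = 0.6185 → 0.62
N(d₁) = N(0.62) = 0.7324
Δ_put = N(d₁) − 1 = 0.7324 − 1 = -0.2676

-0.2676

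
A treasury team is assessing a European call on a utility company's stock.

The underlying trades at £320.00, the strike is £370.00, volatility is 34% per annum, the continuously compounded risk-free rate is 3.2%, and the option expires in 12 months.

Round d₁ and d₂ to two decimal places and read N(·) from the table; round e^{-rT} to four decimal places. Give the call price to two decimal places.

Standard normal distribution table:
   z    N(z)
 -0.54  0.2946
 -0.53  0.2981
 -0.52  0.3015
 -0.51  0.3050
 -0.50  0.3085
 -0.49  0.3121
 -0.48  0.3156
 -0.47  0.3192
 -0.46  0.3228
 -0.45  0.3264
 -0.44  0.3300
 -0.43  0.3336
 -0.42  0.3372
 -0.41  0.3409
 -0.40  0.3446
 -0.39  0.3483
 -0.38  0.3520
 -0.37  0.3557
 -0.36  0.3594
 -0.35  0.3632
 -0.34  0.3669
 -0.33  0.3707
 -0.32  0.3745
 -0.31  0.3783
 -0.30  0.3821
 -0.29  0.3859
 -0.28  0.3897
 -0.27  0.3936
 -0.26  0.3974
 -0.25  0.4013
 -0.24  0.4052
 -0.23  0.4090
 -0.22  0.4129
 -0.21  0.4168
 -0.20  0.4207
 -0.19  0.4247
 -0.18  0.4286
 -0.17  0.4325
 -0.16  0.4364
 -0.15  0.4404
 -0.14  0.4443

£29.10

T = 1;  σ√T = 0.3400
ln(S/K) + (r + σ²/2)T = ln(320/370) + (0.032 + 0.34²/2)·1 = -0.1452 + 0.0898 = -0.0554
d₁ = -0.0554 / 0.3400 = -0.1629 ≈ -0.16
d₂ = d₁ − σ√T = -0.1629 − 0.3400 = -0.5029 ≈ -0.50
e^(−rT) = e^(−0.032·1) = 0.9685
C = 320·N(-0.16) − 370·0.9685·N(-0.50) = 320·0.4364 − 370·0.9685·0.3085 = 139.6480 − 110.5494 = 29.0986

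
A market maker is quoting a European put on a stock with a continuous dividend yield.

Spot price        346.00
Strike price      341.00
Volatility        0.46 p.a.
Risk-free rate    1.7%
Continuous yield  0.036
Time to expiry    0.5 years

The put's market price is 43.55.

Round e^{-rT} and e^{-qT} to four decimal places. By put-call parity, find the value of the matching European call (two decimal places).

45.29

e^(−qT) = e^(−0.036·0.5) = 0.9822;  e^(−rT) = e^(−0.017·0.5) = 0.9915
Put-call parity: C − P = S·e^(−qT) − K·e^(−rT) = 346·0.9822 − 341·0.9915 = 339.8412 − 338.1015 = 1.7397
C = P + (C − P) = 43.55 + (1.7397) = 45.2897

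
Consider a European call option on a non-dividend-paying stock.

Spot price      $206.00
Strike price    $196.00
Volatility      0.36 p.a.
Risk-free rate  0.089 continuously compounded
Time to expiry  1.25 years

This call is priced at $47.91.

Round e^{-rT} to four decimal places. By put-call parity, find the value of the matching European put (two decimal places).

e^(−rT) = e^(−0.089·1.25) = 0.8947
Put-call parity: C − P = S − K·e^(−rT) = 206 − 196·0.8947 = 206 − 175.3612 = 30.6388
P = C − (C − P) = 47.91 − (30.6388) = 17.2712

$17.27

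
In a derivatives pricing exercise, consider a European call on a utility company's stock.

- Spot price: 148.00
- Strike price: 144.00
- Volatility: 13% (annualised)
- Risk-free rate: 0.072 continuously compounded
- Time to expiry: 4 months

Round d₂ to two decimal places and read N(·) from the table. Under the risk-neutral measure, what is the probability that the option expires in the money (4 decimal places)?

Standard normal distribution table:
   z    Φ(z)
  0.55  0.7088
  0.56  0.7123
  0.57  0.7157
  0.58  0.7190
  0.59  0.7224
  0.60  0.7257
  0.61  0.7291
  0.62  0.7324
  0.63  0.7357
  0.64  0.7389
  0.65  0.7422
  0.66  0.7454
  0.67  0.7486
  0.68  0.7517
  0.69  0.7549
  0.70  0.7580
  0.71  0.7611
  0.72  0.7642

σ√T = 0.13 × 0.5774 = 0.0751
ln(S/K) + (r + σ²/2)T = ln(148/144) + (0.072 + 0.13²/2)·0.3333 = 0.0274 + 0.0268 = 0.0542
d₁ = 0.0542 / 0.0751 = 0.7223 which rounds to 0.72
d₂ = d₁ − σ√T = 0.7223 − 0.0751 = 0.6473 which rounds to 0.65
Risk-neutral Pr[S_T > K] = N(d₂) = N(0.65) = 0.7422

0.7422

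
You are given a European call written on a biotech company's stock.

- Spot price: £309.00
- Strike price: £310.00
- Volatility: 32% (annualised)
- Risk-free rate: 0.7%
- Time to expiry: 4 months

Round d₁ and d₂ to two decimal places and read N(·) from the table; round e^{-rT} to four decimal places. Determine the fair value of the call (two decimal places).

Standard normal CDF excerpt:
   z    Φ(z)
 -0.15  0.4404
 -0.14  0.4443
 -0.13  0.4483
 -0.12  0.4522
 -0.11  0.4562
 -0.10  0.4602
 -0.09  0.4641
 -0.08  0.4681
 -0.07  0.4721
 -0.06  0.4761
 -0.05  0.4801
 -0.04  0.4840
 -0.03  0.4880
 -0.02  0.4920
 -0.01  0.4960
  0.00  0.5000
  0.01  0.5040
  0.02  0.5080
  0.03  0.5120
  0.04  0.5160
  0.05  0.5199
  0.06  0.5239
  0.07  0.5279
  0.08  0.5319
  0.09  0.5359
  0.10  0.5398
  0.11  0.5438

£23.26

T = 0.3333;  σ√T = 0.1848
d₁ = [ln(309/310) + (0.007 + 0.32²/2)·0.3333] / 0.1848 = [-0.0032 + 0.0194] / 0.1848 = 0.0875 ⇒ 0.09
d₂ = d₁ − σ√T = 0.0875 − 0.1848 = -0.0972 ⇒ -0.10
exp(−rT) = exp(−0.007·0.3333) = 0.9977
N(d₁) = N(0.09) = 0.5359;  N(d₂) = N(-0.10) = 0.4602
C = 309·0.5359 − 310·0.9977·0.4602 = 165.5931 − 142.3339 = 23.2592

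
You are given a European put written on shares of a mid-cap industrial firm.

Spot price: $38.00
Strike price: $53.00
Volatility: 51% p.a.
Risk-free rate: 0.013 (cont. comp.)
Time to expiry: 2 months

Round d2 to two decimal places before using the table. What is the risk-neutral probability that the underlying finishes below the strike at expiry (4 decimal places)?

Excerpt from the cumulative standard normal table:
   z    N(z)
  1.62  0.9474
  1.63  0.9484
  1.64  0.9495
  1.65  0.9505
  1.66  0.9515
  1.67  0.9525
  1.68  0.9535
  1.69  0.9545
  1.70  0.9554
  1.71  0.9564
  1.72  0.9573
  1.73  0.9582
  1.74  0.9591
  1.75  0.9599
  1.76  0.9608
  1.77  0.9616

T = 0.1667;  σ√T = 0.2082
d₁ = [ln(38/53) + (0.013 + 0.51²/2)·0.1667] / 0.2082 = [-0.3327 + 0.0238] / 0.2082 = -1.4834 → -1.48
d₂ = d₁ − σ√T = -1.4834 − 0.2082 = -1.6917 → -1.69
Pr(exercise) under Q = N(−d₂) = N(1.69) = 0.9545

0.9545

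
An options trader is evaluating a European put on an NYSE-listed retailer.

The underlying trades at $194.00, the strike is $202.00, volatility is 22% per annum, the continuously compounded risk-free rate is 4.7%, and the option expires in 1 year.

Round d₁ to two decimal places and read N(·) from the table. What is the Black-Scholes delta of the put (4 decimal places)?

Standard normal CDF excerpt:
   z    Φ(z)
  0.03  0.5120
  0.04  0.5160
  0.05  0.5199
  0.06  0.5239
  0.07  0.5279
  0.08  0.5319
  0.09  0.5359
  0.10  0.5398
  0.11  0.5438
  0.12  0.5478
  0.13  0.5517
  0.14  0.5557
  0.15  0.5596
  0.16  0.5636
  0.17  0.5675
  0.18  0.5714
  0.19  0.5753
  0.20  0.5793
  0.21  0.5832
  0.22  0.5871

T = 1;  σ√T = 0.2200
d₁ = [ln(194/202) + (0.047 + 0.22²/2)·1] / 0.2200 = [-0.0404 + 0.0712] / 0.2200 = 0.1400 which rounds to 0.14
N(d₁) = N(0.14) = 0.5557
Δ_put = N(d₁) − 1 = 0.5557 − 1 = -0.4443

-0.4443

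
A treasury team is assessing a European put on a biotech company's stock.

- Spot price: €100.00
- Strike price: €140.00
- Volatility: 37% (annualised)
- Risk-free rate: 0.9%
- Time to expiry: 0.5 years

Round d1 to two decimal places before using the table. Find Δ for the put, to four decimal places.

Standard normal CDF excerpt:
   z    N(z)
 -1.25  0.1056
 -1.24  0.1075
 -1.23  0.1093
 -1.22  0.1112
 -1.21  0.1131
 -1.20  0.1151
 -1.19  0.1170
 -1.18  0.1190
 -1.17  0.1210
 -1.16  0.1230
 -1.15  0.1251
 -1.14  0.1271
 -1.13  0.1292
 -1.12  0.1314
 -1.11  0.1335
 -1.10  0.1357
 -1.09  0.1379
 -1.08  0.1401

σ√T = 0.37·√0.5 = 0.2616
d₁ = [ln(100/140) + (0.009 + 0.37²/2)·0.5] / 0.2616 = [-0.3365 + 0.0387] / 0.2616 = -1.1380 → -1.14
N(d₁) = N(-1.14) = 0.1271
Δ_put = N(d₁) − 1 = 0.1271 − 1 = -0.8729

-0.8729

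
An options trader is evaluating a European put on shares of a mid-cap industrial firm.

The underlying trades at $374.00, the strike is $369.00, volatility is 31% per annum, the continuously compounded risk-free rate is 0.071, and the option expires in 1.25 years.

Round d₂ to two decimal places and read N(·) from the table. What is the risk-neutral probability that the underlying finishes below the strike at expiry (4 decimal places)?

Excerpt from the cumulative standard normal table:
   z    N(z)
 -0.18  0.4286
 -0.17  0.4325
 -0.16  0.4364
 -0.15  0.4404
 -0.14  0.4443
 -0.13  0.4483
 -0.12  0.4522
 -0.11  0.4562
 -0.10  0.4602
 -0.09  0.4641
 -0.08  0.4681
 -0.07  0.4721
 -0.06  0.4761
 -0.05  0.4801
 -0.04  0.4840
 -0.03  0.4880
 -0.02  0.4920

T = 1.25;  σ√T = 0.3466
d₁ = [ln(374/369) + (0.071 + 0.31²/2)·1.25] / 0.3466 = [0.0135 + 0.1488] / 0.3466 = 0.4682 → 0.47
d₂ = d₁ − σ√T = 0.4682 − 0.3466 = 0.1216 → 0.12
Pr(exercise) under Q = N(−d₂) = N(-0.12) = 0.4522

0.4522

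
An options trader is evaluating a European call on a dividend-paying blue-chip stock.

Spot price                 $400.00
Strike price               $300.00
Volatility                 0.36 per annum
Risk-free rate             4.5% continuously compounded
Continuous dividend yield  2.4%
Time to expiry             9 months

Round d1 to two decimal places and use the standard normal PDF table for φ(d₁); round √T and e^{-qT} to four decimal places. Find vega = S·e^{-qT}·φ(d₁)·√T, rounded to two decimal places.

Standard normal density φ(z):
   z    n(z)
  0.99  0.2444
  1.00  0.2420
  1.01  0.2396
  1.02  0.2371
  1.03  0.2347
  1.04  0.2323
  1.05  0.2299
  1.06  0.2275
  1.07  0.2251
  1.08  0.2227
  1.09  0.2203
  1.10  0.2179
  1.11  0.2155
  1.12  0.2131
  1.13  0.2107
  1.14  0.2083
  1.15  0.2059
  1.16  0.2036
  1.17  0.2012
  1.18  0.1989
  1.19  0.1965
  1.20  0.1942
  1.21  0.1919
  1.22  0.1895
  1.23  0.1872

σ√T = 0.36 × 0.8660 = 0.3118
d₁ = [ln(400/300) + (0.045 − 0.024 + 0.36²/2)·0.75] / 0.3118 = [0.2877 + 0.0643] / 0.3118 = 1.1291 ≈ 1.13
√T = √0.75 = 0.8660
φ(d₁) = φ(1.13) = 0.2107
e^(−qT) = e^(−0.024·0.75) = 0.9822
vega = S·e^(−qT)·φ(d₁)·√T = 400·0.9822·0.2107·0.8660 = 71.6873
(The put has the same vega.)

71.69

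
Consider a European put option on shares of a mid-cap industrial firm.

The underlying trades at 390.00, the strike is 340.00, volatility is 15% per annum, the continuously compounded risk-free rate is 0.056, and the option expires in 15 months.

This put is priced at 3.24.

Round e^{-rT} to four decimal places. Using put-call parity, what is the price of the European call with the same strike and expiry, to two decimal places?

exp(−rT) = exp(−0.056·1.25) = 0.9324
Put-call parity: C − P = S − K·e^(−rT) = 390 − 340·0.9324 = 390 − 317.0160 = 72.9840
C = P + (C − P) = 3.24 + (72.9840) = 76.2240

76.22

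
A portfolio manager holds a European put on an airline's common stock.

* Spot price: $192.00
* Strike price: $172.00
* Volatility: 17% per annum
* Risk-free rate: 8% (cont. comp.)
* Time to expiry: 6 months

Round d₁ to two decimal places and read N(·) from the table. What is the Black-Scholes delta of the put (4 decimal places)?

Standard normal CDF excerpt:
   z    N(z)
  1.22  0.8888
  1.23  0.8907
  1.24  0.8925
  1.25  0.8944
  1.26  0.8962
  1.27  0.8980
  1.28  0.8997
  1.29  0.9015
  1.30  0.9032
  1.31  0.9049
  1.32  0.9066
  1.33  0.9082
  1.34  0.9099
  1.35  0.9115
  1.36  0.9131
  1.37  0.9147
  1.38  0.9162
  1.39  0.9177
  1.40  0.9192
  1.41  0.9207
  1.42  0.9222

σ√T = 0.17 × 0.7071 = 0.1202
d₁ = [ln(192/172) + (0.08 + 0.17²/2)·0.5] / 0.1202 = [0.1100 + 0.0472] / 0.1202 = 1.3079 which rounds to 1.31
N(d₁) = N(1.31) = 0.9049
Δ_put = N(d₁) − 1 = 0.9049 − 1 = -0.0951

-0.0951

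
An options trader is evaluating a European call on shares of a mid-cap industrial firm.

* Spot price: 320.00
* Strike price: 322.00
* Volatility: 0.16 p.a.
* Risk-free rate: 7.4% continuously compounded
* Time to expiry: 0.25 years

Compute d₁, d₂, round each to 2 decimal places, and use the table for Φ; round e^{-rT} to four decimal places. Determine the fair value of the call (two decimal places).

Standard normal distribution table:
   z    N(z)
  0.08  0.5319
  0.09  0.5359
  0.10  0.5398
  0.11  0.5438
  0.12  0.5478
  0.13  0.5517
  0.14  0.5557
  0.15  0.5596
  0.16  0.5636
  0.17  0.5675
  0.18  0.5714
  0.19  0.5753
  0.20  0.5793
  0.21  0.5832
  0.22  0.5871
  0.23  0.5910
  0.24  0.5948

σ√T = 0.16·√0.25 = 0.0800
d₁ = [ln(320/322) + (0.074 + 0.16²/2)·0.25] / 0.0800 = [-0.0062 + 0.0217] / 0.0800 = 0.1934 ≈ 0.19
d₂ = d₁ − σ√T = 0.1934 − 0.0800 = 0.1134 ≈ 0.11
e^(−rT) = e^(−0.074·0.25) = 0.9817
N(d₁) = N(0.19) = 0.5753;  N(d₂) = N(0.11) = 0.5438
C = 320·0.5753 − 322·0.9817·0.5438 = 184.0960 − 171.8992 = 12.1968

12.20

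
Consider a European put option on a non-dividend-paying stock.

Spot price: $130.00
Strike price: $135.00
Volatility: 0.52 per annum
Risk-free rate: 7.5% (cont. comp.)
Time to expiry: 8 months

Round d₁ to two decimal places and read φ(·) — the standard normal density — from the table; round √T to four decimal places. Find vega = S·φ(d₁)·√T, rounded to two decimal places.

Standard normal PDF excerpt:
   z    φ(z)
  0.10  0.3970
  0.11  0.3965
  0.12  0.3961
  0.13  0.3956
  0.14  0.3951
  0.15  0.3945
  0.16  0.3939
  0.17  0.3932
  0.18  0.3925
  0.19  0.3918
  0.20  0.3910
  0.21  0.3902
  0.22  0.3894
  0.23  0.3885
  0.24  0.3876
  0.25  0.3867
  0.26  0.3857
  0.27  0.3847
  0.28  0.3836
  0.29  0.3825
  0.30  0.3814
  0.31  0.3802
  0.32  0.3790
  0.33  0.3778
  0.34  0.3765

σ√T = 0.52·√0.6667 = 0.4246
ln(S/K) + (r + σ²/2)T = ln(130/135) + (0.075 + 0.52²/2)·0.6667 = -0.0377 + 0.1401 = 0.1024
d₁ = 0.1024 / 0.4246 = 0.2412 ≈ 0.24
√T = √0.6667 = 0.8165
φ(d₁) = φ(0.24) = 0.3876
vega = S·φ(d₁)·√T = 130·0.3876·0.8165 = 41.1418
(Call and put vega coincide under Black-Scholes.)

41.14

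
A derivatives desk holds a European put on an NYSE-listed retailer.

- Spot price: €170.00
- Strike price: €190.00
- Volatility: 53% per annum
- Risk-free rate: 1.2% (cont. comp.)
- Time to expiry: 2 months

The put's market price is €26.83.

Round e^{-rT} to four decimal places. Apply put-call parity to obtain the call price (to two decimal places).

€7.21

exp(−rT) = exp(−0.012·0.1667) = 0.9980
Put-call parity: C − P = S − K·e^(−rT) = 170 − 190·0.9980 = 170 − 189.6200 = -19.6200
C = P + (C − P) = 26.83 + (-19.6200) = 7.2100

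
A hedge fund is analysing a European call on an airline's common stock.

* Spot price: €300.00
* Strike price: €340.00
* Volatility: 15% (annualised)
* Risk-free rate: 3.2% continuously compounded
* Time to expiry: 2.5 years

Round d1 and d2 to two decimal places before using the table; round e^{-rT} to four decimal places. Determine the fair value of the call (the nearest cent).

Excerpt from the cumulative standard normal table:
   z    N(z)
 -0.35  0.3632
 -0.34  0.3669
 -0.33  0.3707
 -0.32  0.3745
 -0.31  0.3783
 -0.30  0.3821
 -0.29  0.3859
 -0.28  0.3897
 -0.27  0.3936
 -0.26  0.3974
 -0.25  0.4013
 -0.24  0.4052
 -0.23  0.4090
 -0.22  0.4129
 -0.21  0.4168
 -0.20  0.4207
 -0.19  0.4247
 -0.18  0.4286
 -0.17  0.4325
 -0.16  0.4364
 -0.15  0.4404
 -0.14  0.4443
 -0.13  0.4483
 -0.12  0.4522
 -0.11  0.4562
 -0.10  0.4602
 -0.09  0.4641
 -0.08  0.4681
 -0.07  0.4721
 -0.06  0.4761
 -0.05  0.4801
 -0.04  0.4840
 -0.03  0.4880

T = 2.5;  σ√T = 0.2372
d₁ = [ln(300/340) + (0.032 + ½·0.15²)·2.5] / (σ√T) = (-0.1252 + 0.1081) / 0.2372 = -0.0718 which rounds to -0.07
d₂ = -0.0718 − 0.2372 = -0.3090 which rounds to -0.31
e^(−rT) = e^(−0.032·2.5) = 0.9231
N(d₁) = N(-0.07) = 0.4721;  N(d₂) = N(-0.31) = 0.3783
C = 300·0.4721 − 340·0.9231·0.3783 = 141.6300 − 118.7310 = 22.8990

€22.90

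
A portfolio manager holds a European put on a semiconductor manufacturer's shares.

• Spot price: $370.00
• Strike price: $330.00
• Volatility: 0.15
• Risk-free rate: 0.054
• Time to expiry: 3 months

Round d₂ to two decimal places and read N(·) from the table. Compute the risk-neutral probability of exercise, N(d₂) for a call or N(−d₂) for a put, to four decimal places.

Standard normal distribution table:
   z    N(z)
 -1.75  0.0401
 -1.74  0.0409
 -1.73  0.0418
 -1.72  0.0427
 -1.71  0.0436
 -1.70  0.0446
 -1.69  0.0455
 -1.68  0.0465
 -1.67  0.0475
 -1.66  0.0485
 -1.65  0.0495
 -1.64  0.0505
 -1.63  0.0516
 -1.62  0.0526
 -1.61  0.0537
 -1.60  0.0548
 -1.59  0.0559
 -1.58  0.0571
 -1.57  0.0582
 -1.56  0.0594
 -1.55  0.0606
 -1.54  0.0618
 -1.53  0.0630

0.0475

σ√T = 0.15 × 0.5000 = 0.0750
d₁ = [ln(370/330) + (0.054 + ½·0.15²)·0.25] / (σ√T) = (0.1144 + 0.0163) / 0.0750 = 1.7430 ⇒ 1.74
d₂ = 1.7430 − 0.0750 = 1.6680 ⇒ 1.67
Risk-neutral Pr[S_T < K] = N(−d₂) = N(-1.67) = 0.0475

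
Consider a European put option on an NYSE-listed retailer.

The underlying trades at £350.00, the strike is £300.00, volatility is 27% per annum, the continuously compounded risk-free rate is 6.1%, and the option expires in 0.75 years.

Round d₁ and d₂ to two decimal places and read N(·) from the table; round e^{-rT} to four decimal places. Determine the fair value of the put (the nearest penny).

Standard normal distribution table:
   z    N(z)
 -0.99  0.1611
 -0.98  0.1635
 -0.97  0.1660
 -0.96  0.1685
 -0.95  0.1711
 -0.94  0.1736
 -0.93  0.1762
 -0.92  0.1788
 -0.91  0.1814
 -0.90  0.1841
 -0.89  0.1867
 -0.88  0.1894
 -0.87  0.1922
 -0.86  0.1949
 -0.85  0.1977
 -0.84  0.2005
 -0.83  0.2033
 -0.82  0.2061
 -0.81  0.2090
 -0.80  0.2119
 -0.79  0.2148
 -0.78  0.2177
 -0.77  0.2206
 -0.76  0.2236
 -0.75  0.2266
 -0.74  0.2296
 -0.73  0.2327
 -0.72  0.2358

£7.70

σ√T = 0.27 × 0.8660 = 0.2338
d₁ = [ln(350/300) + (0.061 + 0.27²/2)·0.75] / 0.2338 = [0.1542 + 0.0731] / 0.2338 = 0.9718 ⇒ 0.97
d₂ = d₁ − σ√T = 0.9718 − 0.2338 = 0.7380 ⇒ 0.74
exp(−rT) = exp(−0.061·0.75) = 0.9553
N(−d₂) = N(-0.74) = 0.2296;  N(−d₁) = N(-0.97) = 0.1660
P = 300·0.9553·0.2296 − 350·0.1660 = 65.8011 − 58.1000 = 7.7011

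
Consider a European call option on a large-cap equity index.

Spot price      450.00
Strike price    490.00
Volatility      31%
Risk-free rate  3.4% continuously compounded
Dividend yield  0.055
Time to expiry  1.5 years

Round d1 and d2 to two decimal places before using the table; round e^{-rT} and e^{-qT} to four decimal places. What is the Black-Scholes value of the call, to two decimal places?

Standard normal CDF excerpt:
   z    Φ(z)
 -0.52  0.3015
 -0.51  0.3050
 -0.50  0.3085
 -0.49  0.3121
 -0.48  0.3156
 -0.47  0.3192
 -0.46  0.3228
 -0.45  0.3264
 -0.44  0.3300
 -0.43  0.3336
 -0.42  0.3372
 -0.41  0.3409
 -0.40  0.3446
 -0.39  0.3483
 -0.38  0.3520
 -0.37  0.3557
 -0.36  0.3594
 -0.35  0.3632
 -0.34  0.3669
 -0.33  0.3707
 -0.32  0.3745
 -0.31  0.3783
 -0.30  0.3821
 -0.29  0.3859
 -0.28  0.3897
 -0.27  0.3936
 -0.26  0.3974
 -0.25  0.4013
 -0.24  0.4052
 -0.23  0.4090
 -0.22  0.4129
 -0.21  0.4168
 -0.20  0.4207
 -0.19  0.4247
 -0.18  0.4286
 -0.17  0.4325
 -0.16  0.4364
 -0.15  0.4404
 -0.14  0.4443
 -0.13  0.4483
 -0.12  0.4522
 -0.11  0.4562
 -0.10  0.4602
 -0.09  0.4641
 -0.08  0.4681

T = 1.5;  σ√T = 0.3797
d₁ = [ln(450/490) + (0.034 − 0.055 + 0.31²/2)·1.5] / 0.3797 = [-0.0852 + 0.0406] / 0.3797 = -0.1174 ≈ -0.12
d₂ = d₁ − σ√T = -0.1174 − 0.3797 = -0.4971 ≈ -0.50
exp(−qT) = exp(−0.055·1.5) = 0.9208;  exp(−rT) = exp(−0.034·1.5) = 0.9503
N(d₁) = N(-0.12) = 0.4522;  N(d₂) = N(-0.50) = 0.3085
C = 450·0.9208·0.4522 − 490·0.9503·0.3085 = 187.3736 − 143.6521 = 43.7215

43.72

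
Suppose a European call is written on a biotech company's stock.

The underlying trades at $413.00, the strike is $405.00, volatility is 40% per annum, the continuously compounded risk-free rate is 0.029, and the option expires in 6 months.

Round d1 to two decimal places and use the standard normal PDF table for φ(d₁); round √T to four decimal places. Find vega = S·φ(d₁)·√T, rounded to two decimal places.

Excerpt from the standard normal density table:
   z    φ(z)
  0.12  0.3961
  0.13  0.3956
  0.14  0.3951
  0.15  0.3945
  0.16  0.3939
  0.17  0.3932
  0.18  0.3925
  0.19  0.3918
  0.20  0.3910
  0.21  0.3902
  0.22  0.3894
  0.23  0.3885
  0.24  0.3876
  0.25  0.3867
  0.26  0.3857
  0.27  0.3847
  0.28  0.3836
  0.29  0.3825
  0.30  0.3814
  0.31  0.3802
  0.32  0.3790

112.64

T = 0.5;  σ√T = 0.2828
d₁ = [ln(413/405) + (0.029 + 0.4²/2)·0.5] / 0.2828 = [0.0196 + 0.0545] / 0.2828 = 0.2618 → 0.26
√T = √0.5 = 0.7071
φ(d₁) = φ(0.26) = 0.3857
vega = S·φ(d₁)·√T = 413·0.3857·0.7071 = 112.6369
(Vega is the same for a European call and put with the same parameters.)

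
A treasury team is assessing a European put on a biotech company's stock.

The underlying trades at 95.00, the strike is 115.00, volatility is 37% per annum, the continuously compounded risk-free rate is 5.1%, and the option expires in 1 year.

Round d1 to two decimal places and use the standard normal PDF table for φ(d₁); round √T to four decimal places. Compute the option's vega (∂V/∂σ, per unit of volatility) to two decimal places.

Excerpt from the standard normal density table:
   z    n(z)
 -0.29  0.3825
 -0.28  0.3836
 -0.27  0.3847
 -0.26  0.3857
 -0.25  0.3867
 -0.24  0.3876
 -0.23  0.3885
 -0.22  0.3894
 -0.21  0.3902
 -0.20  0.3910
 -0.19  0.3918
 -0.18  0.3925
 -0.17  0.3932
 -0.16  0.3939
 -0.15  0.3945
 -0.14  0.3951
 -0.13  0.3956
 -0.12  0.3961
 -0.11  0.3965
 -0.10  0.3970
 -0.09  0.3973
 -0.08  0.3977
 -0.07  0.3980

37.22

T = 1;  σ√T = 0.3700
ln(S/K) + (r + σ²/2)T = ln(95/115) + (0.051 + 0.37²/2)·1 = -0.1911 + 0.1195 = -0.0716
d₁ = -0.0716 / 0.3700 = -0.1935 → -0.19
√T = √1 = 1.0000
φ(d₁) = φ(-0.19) = 0.3918
vega = S·φ(d₁)·√T = 95·0.3918·1.0000 = 37.2210
(The call has the same vega.)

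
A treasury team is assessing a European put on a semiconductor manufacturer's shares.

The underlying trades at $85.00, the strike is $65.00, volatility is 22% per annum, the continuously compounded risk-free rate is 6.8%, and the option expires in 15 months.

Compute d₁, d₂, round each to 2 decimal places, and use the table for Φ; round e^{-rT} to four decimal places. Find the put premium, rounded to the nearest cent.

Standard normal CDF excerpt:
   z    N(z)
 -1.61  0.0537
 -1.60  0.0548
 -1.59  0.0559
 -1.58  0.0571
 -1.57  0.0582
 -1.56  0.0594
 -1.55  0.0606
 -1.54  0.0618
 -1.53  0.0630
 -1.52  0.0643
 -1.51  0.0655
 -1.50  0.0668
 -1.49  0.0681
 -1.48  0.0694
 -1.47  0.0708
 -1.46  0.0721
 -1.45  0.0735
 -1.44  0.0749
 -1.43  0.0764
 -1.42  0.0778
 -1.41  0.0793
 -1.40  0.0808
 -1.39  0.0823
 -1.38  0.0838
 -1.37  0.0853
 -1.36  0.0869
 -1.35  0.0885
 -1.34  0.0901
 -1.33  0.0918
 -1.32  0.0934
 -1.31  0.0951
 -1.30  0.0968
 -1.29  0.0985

σ√T = 0.22·√1.25 = 0.2460
d₁ = [ln(85/65) + (0.068 + 0.22²/2)·1.25] / 0.2460 = [0.2683 + 0.1153] / 0.2460 = 1.5592 which rounds to 1.56
d₂ = d₁ − σ√T = 1.5592 − 0.2460 = 1.3132 which rounds to 1.31
e^(−rT) = e^(−0.068·1.25) = 0.9185
N(−d₂) = N(-1.31) = 0.0951;  N(−d₁) = N(-1.56) = 0.0594
P = 65·0.9185·0.0951 − 85·0.0594 = 5.6777 − 5.0490 = 0.6287

$0.63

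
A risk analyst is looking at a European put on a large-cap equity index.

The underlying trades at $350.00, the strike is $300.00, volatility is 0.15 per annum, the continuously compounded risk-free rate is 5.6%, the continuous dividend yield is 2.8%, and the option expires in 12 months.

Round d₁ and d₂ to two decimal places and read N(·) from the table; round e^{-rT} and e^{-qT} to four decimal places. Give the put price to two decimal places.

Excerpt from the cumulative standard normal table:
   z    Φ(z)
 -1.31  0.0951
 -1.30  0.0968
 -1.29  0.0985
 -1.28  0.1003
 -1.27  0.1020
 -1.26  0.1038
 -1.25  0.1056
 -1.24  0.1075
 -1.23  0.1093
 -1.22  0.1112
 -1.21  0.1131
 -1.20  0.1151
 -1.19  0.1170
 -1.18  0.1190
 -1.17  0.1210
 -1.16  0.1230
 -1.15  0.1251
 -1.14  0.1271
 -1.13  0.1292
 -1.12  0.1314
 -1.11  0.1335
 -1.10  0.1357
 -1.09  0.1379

$2.53

σ√T = 0.15 × 1.0000 = 0.1500
d₁ = [ln(350/300) + (0.056 − 0.028 + 0.15²/2)·1] / 0.1500 = [0.1542 + 0.0393] / 0.1500 = 1.2893 which rounds to 1.29
d₂ = d₁ − σ√T = 1.2893 − 0.1500 = 1.1393 which rounds to 1.14
exp(−qT) = exp(−0.028·1) = 0.9724;  exp(−rT) = exp(−0.056·1) = 0.9455
N(−d₂) = N(-1.14) = 0.1271;  N(−d₁) = N(-1.29) = 0.0985
P = 300·0.9455·0.1271 − 350·0.9724·0.0985 = 36.0519 − 33.5235 = 2.5284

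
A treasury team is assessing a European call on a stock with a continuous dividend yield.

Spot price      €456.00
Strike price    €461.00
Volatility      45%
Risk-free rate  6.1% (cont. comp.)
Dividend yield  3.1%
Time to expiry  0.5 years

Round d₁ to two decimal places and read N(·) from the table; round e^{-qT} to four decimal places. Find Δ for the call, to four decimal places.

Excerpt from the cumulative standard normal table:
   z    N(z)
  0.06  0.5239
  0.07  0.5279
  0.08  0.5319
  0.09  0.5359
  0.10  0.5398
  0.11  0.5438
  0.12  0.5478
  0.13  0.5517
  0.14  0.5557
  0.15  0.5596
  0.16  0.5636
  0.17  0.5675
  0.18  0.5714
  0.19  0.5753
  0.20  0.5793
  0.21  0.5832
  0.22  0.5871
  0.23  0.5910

0.5588

T = 0.5;  σ√T = 0.3182
d₁ = [ln(456/461) + (0.061 − 0.031 + 0.45²/2)·0.5] / 0.3182 = [-0.0109 + 0.0656] / 0.3182 = 0.1720 → 0.17
N(d₁) = N(0.17) = 0.5675
Δ_call = exp(−qT)·N(d₁) = 0.9846·0.5675 = 0.5588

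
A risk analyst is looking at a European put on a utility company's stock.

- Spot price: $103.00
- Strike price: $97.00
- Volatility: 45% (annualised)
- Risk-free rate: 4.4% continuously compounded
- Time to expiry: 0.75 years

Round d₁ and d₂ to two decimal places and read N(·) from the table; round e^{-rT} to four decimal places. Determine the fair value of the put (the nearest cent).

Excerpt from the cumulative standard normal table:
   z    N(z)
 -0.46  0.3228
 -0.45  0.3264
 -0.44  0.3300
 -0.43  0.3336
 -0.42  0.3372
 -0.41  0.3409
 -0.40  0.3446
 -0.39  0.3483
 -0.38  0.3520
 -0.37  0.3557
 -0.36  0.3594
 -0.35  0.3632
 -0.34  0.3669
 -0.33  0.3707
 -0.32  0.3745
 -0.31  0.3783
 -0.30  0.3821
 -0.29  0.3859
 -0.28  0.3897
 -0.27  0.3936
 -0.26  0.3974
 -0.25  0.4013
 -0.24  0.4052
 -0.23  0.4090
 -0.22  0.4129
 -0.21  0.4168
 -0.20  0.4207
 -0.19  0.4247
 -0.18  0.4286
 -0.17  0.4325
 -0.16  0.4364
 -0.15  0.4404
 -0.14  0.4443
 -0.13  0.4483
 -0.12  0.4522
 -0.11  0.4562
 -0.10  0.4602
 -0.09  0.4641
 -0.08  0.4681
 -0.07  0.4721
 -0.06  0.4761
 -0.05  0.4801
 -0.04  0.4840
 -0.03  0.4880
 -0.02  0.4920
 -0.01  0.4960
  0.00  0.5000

σ√T = 0.45 × 0.8660 = 0.3897
d₁ = [ln(103/97) + (0.044 + 0.45²/2)·0.75] / 0.3897 = [0.0600 + 0.1089] / 0.3897 = 0.4335 → 0.43
d₂ = d₁ − σ√T = 0.4335 − 0.3897 = 0.0438 → 0.04
exp(−rT) = exp(−0.044·0.75) = 0.9675
N(−d₂) = N(-0.04) = 0.4840;  N(−d₁) = N(-0.43) = 0.3336
P = 97·0.9675·0.4840 − 103·0.3336 = 45.4222 − 34.3608 = 11.0614

$11.06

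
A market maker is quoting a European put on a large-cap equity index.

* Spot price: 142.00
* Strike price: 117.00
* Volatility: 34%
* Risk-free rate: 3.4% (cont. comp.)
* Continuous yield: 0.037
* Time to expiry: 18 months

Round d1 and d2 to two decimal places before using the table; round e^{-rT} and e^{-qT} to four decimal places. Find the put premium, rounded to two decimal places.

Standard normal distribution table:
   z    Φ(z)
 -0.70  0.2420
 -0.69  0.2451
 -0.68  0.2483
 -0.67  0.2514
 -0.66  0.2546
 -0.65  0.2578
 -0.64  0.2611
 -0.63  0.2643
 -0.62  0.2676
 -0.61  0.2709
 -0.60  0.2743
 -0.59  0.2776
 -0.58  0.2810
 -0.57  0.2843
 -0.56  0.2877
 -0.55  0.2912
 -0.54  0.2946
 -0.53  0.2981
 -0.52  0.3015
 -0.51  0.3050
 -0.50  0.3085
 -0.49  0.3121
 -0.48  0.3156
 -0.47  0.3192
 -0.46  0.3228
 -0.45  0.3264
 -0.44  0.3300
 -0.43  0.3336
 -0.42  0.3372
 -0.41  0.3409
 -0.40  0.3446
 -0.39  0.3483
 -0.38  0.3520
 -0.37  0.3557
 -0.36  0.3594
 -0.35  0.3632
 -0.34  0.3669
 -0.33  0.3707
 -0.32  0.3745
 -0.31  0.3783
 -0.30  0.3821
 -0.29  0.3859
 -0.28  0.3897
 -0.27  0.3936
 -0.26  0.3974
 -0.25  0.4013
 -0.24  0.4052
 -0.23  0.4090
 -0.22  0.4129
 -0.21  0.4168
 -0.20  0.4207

σ√T = 0.34 × 1.2247 = 0.4164
d₁ = [ln(142/117) + (0.034 − 0.037 + ½·0.34²)·1.5] / (σ√T) = (0.1937 + 0.0822) / 0.4164 = 0.6625 → 0.66
d₂ = 0.6625 − 0.4164 = 0.2460 → 0.25
e^(−qT) = e^(−0.037·1.5) = 0.9460;  e^(−rT) = e^(−0.034·1.5) = 0.9503
P = 117·0.9503·N(-0.25) − 142·0.9460·N(-0.66) = 117·0.9503·0.4013 − 142·0.9460·0.2546 = 44.6186 − 34.2009 = 10.4177

10.42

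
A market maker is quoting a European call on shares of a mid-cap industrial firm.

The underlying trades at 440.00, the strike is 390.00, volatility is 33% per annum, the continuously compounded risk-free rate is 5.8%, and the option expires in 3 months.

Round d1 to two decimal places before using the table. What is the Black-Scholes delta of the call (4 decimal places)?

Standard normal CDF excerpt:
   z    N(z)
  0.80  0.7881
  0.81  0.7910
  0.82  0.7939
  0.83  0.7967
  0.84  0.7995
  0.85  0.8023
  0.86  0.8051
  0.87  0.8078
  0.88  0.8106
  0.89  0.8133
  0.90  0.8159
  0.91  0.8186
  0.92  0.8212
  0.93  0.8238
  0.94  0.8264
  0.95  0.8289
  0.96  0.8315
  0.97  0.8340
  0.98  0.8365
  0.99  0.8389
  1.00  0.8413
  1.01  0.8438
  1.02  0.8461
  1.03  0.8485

0.8159

σ√T = 0.33·√0.25 = 0.1650
d₁ = [ln(440/390) + (0.058 + 0.33²/2)·0.25] / 0.1650 = [0.1206 + 0.0281] / 0.1650 = 0.9015 which rounds to 0.90
N(d₁) = N(0.90) = 0.8159
Δ_call = N(d₁) = 0.8159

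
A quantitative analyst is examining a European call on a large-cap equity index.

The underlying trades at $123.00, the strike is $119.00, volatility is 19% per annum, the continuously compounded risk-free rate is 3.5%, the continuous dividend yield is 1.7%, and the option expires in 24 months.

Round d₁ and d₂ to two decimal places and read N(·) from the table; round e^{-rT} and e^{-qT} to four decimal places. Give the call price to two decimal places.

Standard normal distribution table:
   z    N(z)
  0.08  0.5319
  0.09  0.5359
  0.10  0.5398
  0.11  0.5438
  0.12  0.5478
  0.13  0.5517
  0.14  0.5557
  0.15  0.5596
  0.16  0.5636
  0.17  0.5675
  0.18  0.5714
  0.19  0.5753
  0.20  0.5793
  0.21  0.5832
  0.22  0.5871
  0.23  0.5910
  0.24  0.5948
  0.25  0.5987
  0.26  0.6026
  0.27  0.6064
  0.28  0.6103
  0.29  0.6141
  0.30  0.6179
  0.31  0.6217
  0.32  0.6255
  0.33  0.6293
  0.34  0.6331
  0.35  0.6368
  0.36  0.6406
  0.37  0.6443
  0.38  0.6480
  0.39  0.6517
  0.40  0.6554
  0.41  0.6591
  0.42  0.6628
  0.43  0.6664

T = 2;  σ√T = 0.2687
d₁ = [ln(123/119) + (0.035 − 0.017 + 0.19²/2)·2] / 0.2687 = [0.0331 + 0.0721] / 0.2687 = 0.3914 ≈ 0.39
d₂ = d₁ − σ√T = 0.3914 − 0.2687 = 0.1227 ≈ 0.12
e^(−qT) = e^(−0.017·2) = 0.9666;  e^(−rT) = e^(−0.035·2) = 0.9324
C = 123·0.9666·N(0.39) − 119·0.9324·N(0.12) = 123·0.9666·0.6517 − 119·0.9324·0.5478 = 77.4818 − 60.7815 = 16.7003

$16.70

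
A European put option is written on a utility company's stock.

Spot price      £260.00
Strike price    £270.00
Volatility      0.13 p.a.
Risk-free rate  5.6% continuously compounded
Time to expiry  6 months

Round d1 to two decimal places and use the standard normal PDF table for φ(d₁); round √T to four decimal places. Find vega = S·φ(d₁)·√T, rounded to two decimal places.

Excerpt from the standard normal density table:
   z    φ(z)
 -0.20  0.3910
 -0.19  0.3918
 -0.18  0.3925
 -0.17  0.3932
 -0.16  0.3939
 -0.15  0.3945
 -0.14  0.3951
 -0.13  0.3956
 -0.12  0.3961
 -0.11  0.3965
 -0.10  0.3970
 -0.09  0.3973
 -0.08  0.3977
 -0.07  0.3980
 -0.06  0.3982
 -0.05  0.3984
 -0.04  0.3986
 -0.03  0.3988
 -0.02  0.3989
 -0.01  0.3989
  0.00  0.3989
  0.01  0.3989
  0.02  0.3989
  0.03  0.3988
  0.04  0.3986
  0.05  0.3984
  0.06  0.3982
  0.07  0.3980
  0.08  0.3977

73.21

σ√T = 0.13 × 0.7071 = 0.0919
d₁ = [ln(260/270) + (0.056 + 0.13²/2)·0.5] / 0.0919 = [-0.0377 + 0.0322] / 0.0919 = -0.0600 → -0.06
√T = √0.5 = 0.7071
φ(d₁) = φ(-0.06) = 0.3982
vega = S·φ(d₁)·√T = 260·0.3982·0.7071 = 73.2075
(The call has the same vega.)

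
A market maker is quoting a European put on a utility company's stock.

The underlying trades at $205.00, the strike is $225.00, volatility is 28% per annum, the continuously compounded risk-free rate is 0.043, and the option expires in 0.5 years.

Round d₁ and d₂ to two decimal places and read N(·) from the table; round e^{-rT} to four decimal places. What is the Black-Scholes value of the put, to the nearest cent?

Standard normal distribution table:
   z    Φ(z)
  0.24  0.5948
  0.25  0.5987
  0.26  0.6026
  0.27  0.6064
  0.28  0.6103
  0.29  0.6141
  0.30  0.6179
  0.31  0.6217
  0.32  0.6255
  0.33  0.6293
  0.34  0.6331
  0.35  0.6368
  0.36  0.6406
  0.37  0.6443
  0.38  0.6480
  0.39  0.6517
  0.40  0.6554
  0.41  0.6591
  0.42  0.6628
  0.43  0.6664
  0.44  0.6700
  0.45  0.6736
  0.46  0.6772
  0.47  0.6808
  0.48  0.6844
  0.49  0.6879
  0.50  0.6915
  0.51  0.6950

$25.59

σ√T = 0.28·√0.5 = 0.1980
d₁ = [ln(205/225) + (0.043 + ½·0.28²)·0.5] / (σ√T) = (-0.0931 + 0.0411) / 0.1980 = -0.2626 ≈ -0.26
d₂ = -0.2626 − 0.1980 = -0.4606 ≈ -0.46
exp(−rT) = exp(−0.043·0.5) = 0.9787
P = 225·0.9787·N(0.46) − 205·N(0.26) = 225·0.9787·0.6772 − 205·0.6026 = 149.1245 − 123.5330 = 25.5915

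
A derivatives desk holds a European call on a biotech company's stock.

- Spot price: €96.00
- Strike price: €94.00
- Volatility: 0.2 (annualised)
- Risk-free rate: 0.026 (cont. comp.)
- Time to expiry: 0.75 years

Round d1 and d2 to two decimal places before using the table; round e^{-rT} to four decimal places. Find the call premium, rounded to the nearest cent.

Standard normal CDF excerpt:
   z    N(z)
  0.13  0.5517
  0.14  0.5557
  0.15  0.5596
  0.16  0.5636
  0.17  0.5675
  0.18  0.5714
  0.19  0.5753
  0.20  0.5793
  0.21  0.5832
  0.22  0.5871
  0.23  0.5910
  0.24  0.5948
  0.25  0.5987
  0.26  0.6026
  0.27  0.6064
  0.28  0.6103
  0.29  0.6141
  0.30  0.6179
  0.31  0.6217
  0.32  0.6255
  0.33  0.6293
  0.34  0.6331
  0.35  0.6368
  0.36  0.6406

σ√T = 0.2 × 0.8660 = 0.1732
d₁ = [ln(96/94) + (0.026 + 0.2²/2)·0.75] / 0.1732 = [0.0211 + 0.0345] / 0.1732 = 0.3207 → 0.32
d₂ = d₁ − σ√T = 0.3207 − 0.1732 = 0.1475 → 0.15
exp(−rT) = exp(−0.026·0.75) = 0.9807
N(d₁) = N(0.32) = 0.6255;  N(d₂) = N(0.15) = 0.5596
C = 96·0.6255 − 94·0.9807·0.5596 = 60.0480 − 51.5872 = 8.4608

€8.46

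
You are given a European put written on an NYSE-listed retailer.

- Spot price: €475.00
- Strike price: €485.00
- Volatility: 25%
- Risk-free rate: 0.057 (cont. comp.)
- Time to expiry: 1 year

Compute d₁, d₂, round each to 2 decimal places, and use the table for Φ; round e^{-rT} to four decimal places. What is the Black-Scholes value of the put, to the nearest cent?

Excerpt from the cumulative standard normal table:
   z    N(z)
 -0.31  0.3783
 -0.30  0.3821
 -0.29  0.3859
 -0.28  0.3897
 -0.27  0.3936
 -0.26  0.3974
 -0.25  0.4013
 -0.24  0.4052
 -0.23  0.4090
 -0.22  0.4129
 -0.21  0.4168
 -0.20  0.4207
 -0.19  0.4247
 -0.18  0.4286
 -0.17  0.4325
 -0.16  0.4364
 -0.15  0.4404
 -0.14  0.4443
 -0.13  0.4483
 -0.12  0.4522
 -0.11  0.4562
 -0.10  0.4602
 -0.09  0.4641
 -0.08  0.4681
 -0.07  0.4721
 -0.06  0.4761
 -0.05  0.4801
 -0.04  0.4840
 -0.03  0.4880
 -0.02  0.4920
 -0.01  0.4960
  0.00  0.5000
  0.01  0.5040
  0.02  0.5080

€38.44

T = 1;  σ√T = 0.2500
d₁ = [ln(475/485) + (0.057 + ½·0.25²)·1] / (σ√T) = (-0.0208 + 0.0882) / 0.2500 = 0.2697 ⇒ 0.27
d₂ = 0.2697 − 0.2500 = 0.0197 ⇒ 0.02
exp(−rT) = exp(−0.057·1) = 0.9446
N(−d₂) = N(-0.02) = 0.4920;  N(−d₁) = N(-0.27) = 0.3936
P = 485·0.9446·0.4920 − 475·0.3936 = 225.4005 − 186.9600 = 38.4405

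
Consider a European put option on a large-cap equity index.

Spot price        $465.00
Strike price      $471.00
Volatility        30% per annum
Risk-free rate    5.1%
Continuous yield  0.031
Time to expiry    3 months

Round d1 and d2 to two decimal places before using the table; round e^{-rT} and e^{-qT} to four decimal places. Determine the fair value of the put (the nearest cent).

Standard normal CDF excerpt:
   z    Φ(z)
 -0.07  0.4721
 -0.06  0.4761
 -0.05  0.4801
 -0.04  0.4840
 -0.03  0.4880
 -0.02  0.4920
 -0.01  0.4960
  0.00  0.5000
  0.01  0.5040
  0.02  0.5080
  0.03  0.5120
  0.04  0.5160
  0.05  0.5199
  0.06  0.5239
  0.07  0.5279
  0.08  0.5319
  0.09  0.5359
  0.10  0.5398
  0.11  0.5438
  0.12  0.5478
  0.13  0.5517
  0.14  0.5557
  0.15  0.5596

$29.53

σ√T = 0.3 × 0.5000 = 0.1500
d₁ = [ln(465/471) + (0.051 − 0.031 + 0.3²/2)·0.25] / 0.1500 = [-0.0128 + 0.0163] / 0.1500 = 0.0229 → 0.02
d₂ = d₁ − σ√T = 0.0229 − 0.1500 = -0.1271 → -0.13
exp(−qT) = exp(−0.031·0.25) = 0.9923;  exp(−rT) = exp(−0.051·0.25) = 0.9873
P = 471·0.9873·N(0.13) − 465·0.9923·N(-0.02) = 471·0.9873·0.5517 − 465·0.9923·0.4920 = 256.5506 − 227.0184 = 29.5322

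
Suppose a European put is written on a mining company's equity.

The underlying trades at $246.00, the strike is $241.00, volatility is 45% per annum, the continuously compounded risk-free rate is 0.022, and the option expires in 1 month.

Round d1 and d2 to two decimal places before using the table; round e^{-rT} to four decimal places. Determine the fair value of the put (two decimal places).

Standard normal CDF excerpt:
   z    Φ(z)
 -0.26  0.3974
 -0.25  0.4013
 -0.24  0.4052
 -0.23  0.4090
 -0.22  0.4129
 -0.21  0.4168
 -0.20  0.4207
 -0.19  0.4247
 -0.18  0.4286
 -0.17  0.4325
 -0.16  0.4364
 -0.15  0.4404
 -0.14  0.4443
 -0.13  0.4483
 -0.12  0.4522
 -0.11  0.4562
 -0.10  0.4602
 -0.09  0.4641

$10.07

σ√T = 0.45 × 0.2887 = 0.1299
ln(S/K) + (r + σ²/2)T = ln(246/241) + (0.022 + 0.45²/2)·0.08333 = 0.0205 + 0.0103 = 0.0308
d₁ = 0.0308 / 0.1299 = 0.2371 → 0.24
d₂ = d₁ − σ√T = 0.2371 − 0.1299 = 0.1072 → 0.11
e^(−rT) = e^(−0.022·0.08333) = 0.9982
P = 241·0.9982·N(-0.11) − 246·N(-0.24) = 241·0.9982·0.4562 − 246·0.4052 = 109.7463 − 99.6792 = 10.0671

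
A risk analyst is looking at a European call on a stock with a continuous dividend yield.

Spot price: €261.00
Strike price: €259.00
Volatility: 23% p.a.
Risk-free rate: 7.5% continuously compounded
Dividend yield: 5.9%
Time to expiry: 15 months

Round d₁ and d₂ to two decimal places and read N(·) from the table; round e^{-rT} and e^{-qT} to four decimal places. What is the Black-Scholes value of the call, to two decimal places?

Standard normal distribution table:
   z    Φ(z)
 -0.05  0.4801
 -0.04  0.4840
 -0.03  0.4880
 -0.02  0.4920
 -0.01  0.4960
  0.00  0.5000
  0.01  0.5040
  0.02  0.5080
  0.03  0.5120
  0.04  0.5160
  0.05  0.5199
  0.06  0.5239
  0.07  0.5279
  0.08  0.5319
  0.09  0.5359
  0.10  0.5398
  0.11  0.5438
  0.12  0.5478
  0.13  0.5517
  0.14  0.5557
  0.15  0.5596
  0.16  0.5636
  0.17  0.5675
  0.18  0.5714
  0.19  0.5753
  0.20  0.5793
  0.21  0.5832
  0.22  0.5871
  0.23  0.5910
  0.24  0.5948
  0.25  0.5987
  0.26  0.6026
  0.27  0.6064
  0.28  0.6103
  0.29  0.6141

€28.18

T = 1.25;  σ√T = 0.2571
ln(S/K) + (r − q + σ²/2)T = ln(261/259) + (0.075 − 0.059 + 0.23²/2)·1.25 = 0.0077 + 0.0531 = 0.0608
d₁ = 0.0608 / 0.2571 = 0.2363 → 0.24
d₂ = d₁ − σ√T = 0.2363 − 0.2571 = -0.0209 → -0.02
exp(−qT) = exp(−0.059·1.25) = 0.9289;  exp(−rT) = exp(−0.075·1.25) = 0.9105
N(d₁) = N(0.24) = 0.5948;  N(d₂) = N(-0.02) = 0.4920
C = 261·0.9289·0.5948 − 259·0.9105·0.4920 = 144.2050 − 116.0232 = 28.1818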